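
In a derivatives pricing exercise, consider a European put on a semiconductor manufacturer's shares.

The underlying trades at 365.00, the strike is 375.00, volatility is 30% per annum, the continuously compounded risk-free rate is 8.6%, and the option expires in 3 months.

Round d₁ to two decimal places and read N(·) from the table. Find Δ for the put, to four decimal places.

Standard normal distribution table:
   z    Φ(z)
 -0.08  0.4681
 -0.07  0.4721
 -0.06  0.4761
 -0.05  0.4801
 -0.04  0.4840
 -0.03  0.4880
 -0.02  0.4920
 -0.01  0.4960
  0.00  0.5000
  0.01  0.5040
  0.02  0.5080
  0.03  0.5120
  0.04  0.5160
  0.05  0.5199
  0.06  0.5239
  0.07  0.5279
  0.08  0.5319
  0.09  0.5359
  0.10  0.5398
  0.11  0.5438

-0.4840

σ√T = 0.3·√0.25 = 0.1500
ln(S/K) + (r + σ²/2)T = ln(365/375) + (0.086 + 0.3²/2)·0.25 = -0.0270 + 0.0328 = 0.0057
d₁ = 0.0057 / 0.1500 = 0.0381 which rounds to 0.04
N(d₁) = N(0.04) = 0.5160
Δ_put = N(d₁) − 1 = 0.5160 − 1 = -0.4840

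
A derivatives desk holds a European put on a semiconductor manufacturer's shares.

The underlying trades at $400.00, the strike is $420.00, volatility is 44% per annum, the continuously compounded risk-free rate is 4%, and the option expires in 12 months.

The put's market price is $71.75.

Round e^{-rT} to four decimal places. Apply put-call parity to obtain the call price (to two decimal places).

$68.21

e^(−rT) = e^(−0.04·1) = 0.9608
Put-call parity: C − P = S − K·e^(−rT) = 400 − 420·0.9608 = 400 − 403.5360 = -3.5360
C = P + (C − P) = 71.75 + (-3.5360) = 68.2140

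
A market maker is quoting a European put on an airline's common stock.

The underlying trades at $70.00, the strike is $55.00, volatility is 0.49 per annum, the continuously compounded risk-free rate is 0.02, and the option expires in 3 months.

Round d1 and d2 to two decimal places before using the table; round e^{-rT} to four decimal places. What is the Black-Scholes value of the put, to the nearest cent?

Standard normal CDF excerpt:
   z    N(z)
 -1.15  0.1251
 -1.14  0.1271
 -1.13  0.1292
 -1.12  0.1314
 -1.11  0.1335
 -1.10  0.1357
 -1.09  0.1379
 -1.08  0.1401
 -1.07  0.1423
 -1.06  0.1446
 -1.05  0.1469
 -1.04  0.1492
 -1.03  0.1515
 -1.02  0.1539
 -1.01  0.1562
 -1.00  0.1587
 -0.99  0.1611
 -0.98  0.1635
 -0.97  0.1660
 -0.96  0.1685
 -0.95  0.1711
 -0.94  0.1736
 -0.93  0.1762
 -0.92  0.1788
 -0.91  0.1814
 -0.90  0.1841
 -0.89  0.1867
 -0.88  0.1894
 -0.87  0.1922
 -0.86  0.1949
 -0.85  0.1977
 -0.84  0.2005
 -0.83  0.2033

$1.32

σ√T = 0.49 × 0.5000 = 0.2450
d₁ = [ln(70/55) + (0.02 + 0.49²/2)·0.25] / 0.2450 = [0.2412 + 0.0350] / 0.2450 = 1.1272 ⇒ 1.13
d₂ = d₁ − σ√T = 1.1272 − 0.2450 = 0.8822 ⇒ 0.88
e^(−rT) = e^(−0.02·0.25) = 0.9950
N(−d₂) = N(-0.88) = 0.1894;  N(−d₁) = N(-1.13) = 0.1292
P = 55·0.9950·0.1894 − 70·0.1292 = 10.3649 − 9.0440 = 1.3209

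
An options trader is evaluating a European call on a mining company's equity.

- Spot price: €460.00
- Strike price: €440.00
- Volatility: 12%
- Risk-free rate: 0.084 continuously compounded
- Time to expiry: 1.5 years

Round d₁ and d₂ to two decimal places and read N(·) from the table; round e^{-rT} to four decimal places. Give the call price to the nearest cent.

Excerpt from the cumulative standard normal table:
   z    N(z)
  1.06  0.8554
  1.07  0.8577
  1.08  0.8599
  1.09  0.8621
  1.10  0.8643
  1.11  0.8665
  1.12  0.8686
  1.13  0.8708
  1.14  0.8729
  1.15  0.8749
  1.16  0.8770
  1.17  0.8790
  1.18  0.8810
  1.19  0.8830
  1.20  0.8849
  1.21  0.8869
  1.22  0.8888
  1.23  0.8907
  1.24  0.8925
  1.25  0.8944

€75.31

T = 1.5;  σ√T = 0.1470
d₁ = [ln(460/440) + (0.084 + ½·0.12²)·1.5] / (σ√T) = (0.0445 + 0.1368) / 0.1470 = 1.2333 ⇒ 1.23
d₂ = 1.2333 − 0.1470 = 1.0863 ⇒ 1.09
e^(−rT) = e^(−0.084·1.5) = 0.8816
N(d₁) = N(1.23) = 0.8907;  N(d₂) = N(1.09) = 0.8621
C = 460·0.8907 − 440·0.8816·0.8621 = 409.7220 − 334.4120 = 75.3100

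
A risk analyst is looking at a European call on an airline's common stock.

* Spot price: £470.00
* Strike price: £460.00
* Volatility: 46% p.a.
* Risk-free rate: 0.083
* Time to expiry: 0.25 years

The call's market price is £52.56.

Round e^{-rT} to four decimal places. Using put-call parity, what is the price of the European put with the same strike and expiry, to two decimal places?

exp(−rT) = exp(−0.083·0.25) = 0.9795
Put-call parity: C − P = S − K·e^(−rT) = 470 − 460·0.9795 = 470 − 450.5700 = 19.4300
P = C − (C − P) = 52.56 − (19.4300) = 33.1300

£33.13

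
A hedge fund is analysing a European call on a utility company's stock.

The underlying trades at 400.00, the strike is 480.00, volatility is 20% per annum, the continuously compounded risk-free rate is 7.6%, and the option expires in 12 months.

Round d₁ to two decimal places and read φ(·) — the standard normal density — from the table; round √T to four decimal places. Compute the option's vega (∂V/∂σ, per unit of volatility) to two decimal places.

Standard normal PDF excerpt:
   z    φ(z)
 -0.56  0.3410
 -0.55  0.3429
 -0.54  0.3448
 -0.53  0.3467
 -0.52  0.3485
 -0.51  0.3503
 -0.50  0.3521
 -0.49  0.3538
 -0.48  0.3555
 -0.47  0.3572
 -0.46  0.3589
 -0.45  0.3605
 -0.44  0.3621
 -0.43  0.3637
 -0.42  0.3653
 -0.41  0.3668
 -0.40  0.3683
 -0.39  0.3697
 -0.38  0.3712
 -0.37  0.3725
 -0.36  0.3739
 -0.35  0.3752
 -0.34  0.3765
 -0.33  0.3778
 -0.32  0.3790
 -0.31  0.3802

145.48

σ√T = 0.2 × 1.0000 = 0.2000
ln(S/K) + (r + σ²/2)T = ln(400/480) + (0.076 + 0.2²/2)·1 = -0.1823 + 0.0960 = -0.0863
d₁ = -0.0863 / 0.2000 = -0.4316 which rounds to -0.43
√T = √1 = 1.0000
φ(d₁) = φ(-0.43) = 0.3637
vega = S·φ(d₁)·√T = 400·0.3637·1.0000 = 145.4800
(The put has the same vega.)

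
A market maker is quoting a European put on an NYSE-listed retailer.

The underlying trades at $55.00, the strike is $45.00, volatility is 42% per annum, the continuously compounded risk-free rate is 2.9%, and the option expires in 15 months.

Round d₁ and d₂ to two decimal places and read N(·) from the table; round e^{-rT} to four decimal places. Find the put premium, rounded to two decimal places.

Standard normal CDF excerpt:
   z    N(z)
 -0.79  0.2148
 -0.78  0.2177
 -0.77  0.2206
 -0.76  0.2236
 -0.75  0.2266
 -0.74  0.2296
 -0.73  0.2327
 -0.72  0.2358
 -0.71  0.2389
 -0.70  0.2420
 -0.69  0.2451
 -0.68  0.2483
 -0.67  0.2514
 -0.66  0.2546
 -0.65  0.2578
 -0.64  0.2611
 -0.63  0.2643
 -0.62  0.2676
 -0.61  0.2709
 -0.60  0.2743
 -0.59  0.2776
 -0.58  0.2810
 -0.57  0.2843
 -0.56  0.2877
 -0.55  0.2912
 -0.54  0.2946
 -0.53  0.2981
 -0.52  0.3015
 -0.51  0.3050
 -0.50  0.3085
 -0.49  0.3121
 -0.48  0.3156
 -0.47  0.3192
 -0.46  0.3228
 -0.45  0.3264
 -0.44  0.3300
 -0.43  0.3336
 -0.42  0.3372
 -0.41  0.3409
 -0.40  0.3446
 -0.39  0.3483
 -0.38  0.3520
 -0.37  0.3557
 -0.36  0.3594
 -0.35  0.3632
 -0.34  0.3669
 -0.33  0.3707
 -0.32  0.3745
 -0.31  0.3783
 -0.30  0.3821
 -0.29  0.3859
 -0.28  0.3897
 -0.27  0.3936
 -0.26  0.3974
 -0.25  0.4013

σ√T = 0.42·√1.25 = 0.4696
d₁ = [ln(55/45) + (0.029 + 0.42²/2)·1.25] / 0.4696 = [0.2007 + 0.1465] / 0.4696 = 0.7393 ⇒ 0.74
d₂ = d₁ − σ√T = 0.7393 − 0.4696 = 0.2698 ⇒ 0.27
exp(−rT) = exp(−0.029·1.25) = 0.9644
N(−d₂) = N(-0.27) = 0.3936;  N(−d₁) = N(-0.74) = 0.2296
P = 45·0.9644·0.3936 − 55·0.2296 = 17.0815 − 12.6280 = 4.4535

$4.45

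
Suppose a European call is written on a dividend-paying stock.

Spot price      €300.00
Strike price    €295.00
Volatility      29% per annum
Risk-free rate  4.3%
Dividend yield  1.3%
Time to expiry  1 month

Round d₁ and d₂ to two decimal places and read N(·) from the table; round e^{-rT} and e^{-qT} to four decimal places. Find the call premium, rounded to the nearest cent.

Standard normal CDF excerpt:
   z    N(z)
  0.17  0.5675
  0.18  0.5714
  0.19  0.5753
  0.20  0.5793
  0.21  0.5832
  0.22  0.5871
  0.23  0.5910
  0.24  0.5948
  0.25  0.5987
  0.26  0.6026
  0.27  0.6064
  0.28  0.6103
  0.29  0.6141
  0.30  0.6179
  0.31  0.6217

€12.62

σ√T = 0.29 × 0.2887 = 0.0837
ln(S/K) + (r − q + σ²/2)T = ln(300/295) + (0.043 − 0.013 + 0.29²/2)·0.08333 = 0.0168 + 0.0060 = 0.0228
d₁ = 0.0228 / 0.0837 = 0.2725 ≈ 0.27
d₂ = d₁ − σ√T = 0.2725 − 0.0837 = 0.1888 ≈ 0.19
exp(−qT) = exp(−0.013·0.08333) = 0.9989;  exp(−rT) = exp(−0.043·0.08333) = 0.9964
N(d₁) = N(0.27) = 0.6064;  N(d₂) = N(0.19) = 0.5753
C = 300·0.9989·0.6064 − 295·0.9964·0.5753 = 181.7199 − 169.1025 = 12.6174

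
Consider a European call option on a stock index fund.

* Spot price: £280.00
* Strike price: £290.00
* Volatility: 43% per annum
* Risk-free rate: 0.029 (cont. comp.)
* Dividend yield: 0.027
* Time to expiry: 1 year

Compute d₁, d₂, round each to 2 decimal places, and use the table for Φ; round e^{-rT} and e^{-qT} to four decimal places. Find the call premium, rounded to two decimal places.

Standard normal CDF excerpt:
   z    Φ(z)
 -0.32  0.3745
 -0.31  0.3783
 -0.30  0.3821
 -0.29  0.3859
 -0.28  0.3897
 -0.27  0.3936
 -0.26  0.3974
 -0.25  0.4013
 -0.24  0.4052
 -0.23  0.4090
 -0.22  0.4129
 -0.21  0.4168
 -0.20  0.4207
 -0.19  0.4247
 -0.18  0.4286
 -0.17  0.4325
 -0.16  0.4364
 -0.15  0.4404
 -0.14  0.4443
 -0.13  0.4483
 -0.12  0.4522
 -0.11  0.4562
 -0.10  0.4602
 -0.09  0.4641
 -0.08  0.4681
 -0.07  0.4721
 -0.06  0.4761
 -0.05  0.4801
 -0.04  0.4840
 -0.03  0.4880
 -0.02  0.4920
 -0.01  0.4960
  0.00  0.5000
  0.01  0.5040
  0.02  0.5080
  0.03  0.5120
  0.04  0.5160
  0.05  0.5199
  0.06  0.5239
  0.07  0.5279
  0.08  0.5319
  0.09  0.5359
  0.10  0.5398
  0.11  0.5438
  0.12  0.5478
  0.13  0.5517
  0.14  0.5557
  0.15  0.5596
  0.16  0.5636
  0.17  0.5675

σ√T = 0.43·√1 = 0.4300
d₁ = [ln(280/290) + (0.029 − 0.027 + 0.43²/2)·1] / 0.4300 = [-0.0351 + 0.0944] / 0.4300 = 0.1380 ⇒ 0.14
d₂ = d₁ − σ√T = 0.1380 − 0.4300 = -0.2920 ⇒ -0.29
e^(−qT) = e^(−0.027·1) = 0.9734;  e^(−rT) = e^(−0.029·1) = 0.9714
N(d₁) = N(0.14) = 0.5557;  N(d₂) = N(-0.29) = 0.3859
C = 280·0.9734·0.5557 − 290·0.9714·0.3859 = 151.4571 − 108.7103 = 42.7468

£42.75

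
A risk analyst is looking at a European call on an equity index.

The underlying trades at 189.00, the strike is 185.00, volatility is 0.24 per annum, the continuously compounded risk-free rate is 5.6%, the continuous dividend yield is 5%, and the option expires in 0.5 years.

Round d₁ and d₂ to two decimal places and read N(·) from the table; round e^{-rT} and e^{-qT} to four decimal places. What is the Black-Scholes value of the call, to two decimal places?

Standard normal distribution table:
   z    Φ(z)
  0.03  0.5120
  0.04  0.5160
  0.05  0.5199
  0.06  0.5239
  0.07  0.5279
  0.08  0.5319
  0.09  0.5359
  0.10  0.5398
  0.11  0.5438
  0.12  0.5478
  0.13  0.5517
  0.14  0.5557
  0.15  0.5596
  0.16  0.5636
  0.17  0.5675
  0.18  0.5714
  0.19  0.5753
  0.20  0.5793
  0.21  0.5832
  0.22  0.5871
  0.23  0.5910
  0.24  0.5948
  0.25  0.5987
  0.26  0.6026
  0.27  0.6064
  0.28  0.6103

σ√T = 0.24 × 0.7071 = 0.1697
d₁ = [ln(189/185) + (0.056 − 0.05 + 0.24²/2)·0.5] / 0.1697 = [0.0214 + 0.0174] / 0.1697 = 0.2286 ⇒ 0.23
d₂ = d₁ − σ√T = 0.2286 − 0.1697 = 0.0589 ⇒ 0.06
exp(−qT) = exp(−0.05·0.5) = 0.9753;  exp(−rT) = exp(−0.056·0.5) = 0.9724
C = 189·0.9753·N(0.23) − 185·0.9724·N(0.06) = 189·0.9753·0.5910 − 185·0.9724·0.5239 = 108.9400 − 94.2465 = 14.6936

14.69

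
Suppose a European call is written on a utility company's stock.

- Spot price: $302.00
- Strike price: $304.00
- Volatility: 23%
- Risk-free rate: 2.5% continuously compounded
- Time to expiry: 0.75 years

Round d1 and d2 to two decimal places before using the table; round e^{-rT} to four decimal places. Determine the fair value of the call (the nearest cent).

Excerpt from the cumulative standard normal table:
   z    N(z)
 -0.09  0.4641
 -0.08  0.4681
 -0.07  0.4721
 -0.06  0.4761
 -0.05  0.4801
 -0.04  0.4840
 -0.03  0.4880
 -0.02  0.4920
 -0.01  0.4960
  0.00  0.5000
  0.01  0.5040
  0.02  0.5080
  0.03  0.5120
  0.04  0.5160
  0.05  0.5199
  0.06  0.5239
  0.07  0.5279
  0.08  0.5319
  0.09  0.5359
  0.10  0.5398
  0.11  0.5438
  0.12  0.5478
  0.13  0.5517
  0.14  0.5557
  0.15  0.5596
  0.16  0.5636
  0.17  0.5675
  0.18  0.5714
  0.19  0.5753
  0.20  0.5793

$25.81

σ√T = 0.23·√0.75 = 0.1992
d₁ = [ln(302/304) + (0.025 + 0.23²/2)·0.75] / 0.1992 = [-0.0066 + 0.0386] / 0.1992 = 0.1606 ⇒ 0.16
d₂ = d₁ − σ√T = 0.1606 − 0.1992 = -0.0386 ⇒ -0.04
exp(−rT) = exp(−0.025·0.75) = 0.9814
N(d₁) = N(0.16) = 0.5636;  N(d₂) = N(-0.04) = 0.4840
C = 302·0.5636 − 304·0.9814·0.4840 = 170.2072 − 144.3993 = 25.8079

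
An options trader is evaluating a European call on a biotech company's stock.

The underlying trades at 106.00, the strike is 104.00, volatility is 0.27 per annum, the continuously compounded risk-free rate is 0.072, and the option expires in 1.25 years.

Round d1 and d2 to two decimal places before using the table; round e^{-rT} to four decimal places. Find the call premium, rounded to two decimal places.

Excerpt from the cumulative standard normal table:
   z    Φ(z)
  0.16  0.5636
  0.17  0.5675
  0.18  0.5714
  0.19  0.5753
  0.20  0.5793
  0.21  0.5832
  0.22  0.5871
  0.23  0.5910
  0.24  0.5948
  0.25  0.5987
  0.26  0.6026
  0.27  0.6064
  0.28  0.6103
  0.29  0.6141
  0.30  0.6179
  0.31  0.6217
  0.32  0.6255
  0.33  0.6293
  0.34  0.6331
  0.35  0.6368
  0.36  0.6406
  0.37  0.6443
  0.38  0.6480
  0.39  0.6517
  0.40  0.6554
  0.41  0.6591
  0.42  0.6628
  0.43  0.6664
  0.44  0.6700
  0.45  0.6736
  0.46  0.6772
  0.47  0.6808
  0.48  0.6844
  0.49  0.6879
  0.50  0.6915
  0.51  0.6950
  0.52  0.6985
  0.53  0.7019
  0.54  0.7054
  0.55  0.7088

18.24

σ√T = 0.27 × 1.1180 = 0.3019
d₁ = [ln(106/104) + (0.072 + 0.27²/2)·1.25] / 0.3019 = [0.0190 + 0.1356] / 0.3019 = 0.5122 ⇒ 0.51
d₂ = d₁ − σ√T = 0.5122 − 0.3019 = 0.2103 ⇒ 0.21
exp(−rT) = exp(−0.072·1.25) = 0.9139
N(d₁) = N(0.51) = 0.6950;  N(d₂) = N(0.21) = 0.5832
C = 106·0.6950 − 104·0.9139·0.5832 = 73.6700 − 55.4306 = 18.2394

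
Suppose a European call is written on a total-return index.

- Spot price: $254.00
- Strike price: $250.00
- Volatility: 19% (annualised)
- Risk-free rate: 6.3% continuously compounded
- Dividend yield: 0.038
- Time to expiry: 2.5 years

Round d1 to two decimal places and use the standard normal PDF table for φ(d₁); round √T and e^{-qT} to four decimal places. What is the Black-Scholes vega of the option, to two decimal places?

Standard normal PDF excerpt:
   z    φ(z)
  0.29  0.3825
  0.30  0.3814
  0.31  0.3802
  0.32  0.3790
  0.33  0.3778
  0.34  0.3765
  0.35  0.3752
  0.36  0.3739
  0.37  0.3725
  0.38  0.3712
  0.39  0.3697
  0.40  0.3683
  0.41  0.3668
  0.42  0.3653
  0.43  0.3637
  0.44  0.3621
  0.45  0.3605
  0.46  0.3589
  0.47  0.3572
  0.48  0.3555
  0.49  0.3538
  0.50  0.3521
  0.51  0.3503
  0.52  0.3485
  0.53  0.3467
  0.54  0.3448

133.96

σ√T = 0.19 × 1.5811 = 0.3004
d₁ = [ln(254/250) + (0.063 − 0.038 + 0.19²/2)·2.5] / 0.3004 = [0.0159 + 0.1076] / 0.3004 = 0.4111 ≈ 0.41
√T = √2.5 = 1.5811
φ(d₁) = φ(0.41) = 0.3668
e^(−qT) = e^(−0.038·2.5) = 0.9094
vega = S·e^(−qT)·φ(d₁)·√T = 254·0.9094·0.3668·1.5811 = 133.9607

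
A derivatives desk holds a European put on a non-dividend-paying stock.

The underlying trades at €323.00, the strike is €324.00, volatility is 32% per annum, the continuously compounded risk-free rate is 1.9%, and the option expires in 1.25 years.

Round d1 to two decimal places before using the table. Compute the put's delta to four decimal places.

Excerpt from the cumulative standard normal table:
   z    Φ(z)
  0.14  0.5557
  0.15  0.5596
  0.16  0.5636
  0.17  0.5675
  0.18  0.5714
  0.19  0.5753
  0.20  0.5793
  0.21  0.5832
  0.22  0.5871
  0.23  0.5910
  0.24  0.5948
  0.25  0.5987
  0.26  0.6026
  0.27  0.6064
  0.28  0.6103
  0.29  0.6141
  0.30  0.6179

-0.4052

σ√T = 0.32·√1.25 = 0.3578
d₁ = [ln(323/324) + (0.019 + ½·0.32²)·1.25] / (σ√T) = (-0.0031 + 0.0877) / 0.3578 = 0.2366 → 0.24
N(d₁) = N(0.24) = 0.5948
Δ_put = N(d₁) − 1 = 0.5948 − 1 = -0.4052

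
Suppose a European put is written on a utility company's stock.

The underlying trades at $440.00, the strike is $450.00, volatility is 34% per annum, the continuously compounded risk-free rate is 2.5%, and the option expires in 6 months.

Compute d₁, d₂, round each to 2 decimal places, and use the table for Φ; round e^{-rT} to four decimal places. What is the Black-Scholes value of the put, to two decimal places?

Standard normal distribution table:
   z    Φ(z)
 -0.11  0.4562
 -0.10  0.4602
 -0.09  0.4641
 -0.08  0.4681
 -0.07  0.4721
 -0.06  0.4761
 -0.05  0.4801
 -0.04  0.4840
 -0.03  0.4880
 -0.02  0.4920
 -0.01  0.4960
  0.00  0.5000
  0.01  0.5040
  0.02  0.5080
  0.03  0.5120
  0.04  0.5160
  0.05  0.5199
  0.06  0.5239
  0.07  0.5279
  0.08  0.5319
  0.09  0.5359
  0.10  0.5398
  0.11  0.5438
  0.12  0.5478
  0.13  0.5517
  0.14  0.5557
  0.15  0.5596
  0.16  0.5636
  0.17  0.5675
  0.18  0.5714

T = 0.5;  σ√T = 0.2404
ln(S/K) + (r + σ²/2)T = ln(440/450) + (0.025 + 0.34²/2)·0.5 = -0.0225 + 0.0414 = 0.0189
d₁ = 0.0189 / 0.2404 = 0.0787 ⇒ 0.08
d₂ = d₁ − σ√T = 0.0787 − 0.2404 = -0.1617 ⇒ -0.16
e^(−rT) = e^(−0.025·0.5) = 0.9876
P = 450·0.9876·N(0.16) − 440·N(-0.08) = 450·0.9876·0.5636 − 440·0.4681 = 250.4751 − 205.9640 = 44.5111

$44.51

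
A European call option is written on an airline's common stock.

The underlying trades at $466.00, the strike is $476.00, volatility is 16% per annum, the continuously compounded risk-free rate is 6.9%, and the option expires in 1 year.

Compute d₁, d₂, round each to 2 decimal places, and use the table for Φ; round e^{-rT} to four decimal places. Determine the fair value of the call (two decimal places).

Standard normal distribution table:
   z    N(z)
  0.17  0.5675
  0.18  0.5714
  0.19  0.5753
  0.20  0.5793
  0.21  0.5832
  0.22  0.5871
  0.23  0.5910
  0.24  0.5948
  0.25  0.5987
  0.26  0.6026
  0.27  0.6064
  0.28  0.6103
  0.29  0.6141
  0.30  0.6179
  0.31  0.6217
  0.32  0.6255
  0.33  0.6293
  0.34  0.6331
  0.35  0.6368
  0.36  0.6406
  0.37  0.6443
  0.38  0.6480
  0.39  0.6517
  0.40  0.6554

$41.15

σ√T = 0.16 × 1.0000 = 0.1600
d₁ = [ln(466/476) + (0.069 + 0.16²/2)·1] / 0.1600 = [-0.0212 + 0.0818] / 0.1600 = 0.3785 → 0.38
d₂ = d₁ − σ√T = 0.3785 − 0.1600 = 0.2185 → 0.22
exp(−rT) = exp(−0.069·1) = 0.9333
N(d₁) = N(0.38) = 0.6480;  N(d₂) = N(0.22) = 0.5871
C = 466·0.6480 − 476·0.9333·0.5871 = 301.9680 − 260.8196 = 41.1484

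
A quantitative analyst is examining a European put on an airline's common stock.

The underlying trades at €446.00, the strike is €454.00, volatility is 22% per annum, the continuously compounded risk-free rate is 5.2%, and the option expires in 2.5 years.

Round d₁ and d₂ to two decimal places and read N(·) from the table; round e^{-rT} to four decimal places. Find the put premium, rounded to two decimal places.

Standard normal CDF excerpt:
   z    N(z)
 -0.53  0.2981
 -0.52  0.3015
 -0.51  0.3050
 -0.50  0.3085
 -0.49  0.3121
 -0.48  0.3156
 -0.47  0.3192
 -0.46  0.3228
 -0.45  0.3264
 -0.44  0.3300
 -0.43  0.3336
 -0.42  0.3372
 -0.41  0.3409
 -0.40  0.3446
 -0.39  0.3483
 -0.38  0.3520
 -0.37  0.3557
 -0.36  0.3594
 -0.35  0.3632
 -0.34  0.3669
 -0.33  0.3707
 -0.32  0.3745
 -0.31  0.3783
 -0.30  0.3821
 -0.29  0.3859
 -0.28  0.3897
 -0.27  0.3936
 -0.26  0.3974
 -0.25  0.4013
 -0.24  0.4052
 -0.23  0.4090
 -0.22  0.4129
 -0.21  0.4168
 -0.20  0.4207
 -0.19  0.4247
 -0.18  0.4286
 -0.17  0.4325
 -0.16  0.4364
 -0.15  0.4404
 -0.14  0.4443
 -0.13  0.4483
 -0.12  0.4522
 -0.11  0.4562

€37.98

σ√T = 0.22 × 1.5811 = 0.3479
d₁ = [ln(446/454) + (0.052 + ½·0.22²)·2.5] / (σ√T) = (-0.0178 + 0.1905) / 0.3479 = 0.4965 ≈ 0.50
d₂ = 0.4965 − 0.3479 = 0.1487 ≈ 0.15
exp(−rT) = exp(−0.052·2.5) = 0.8781
P = 454·0.8781·N(-0.15) − 446·N(-0.50) = 454·0.8781·0.4404 − 446·0.3085 = 175.5687 − 137.5910 = 37.9777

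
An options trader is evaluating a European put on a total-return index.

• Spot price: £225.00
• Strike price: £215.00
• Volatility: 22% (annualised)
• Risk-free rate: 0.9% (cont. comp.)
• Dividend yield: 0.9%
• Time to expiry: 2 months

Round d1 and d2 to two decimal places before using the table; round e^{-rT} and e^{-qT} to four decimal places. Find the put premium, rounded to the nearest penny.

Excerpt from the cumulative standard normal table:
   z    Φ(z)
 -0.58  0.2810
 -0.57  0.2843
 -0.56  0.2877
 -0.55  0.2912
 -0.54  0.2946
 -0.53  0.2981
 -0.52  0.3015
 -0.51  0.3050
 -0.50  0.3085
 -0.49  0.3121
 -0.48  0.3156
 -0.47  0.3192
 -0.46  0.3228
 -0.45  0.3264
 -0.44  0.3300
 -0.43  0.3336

£3.88

σ√T = 0.22·√0.1667 = 0.0898
d₁ = [ln(225/215) + (0.009 − 0.009 + 0.22²/2)·0.1667] / 0.0898 = [0.0455 + 0.0040] / 0.0898 = 0.5511 → 0.55
d₂ = d₁ − σ√T = 0.5511 − 0.0898 = 0.4613 → 0.46
exp(−qT) = exp(−0.009·0.1667) = 0.9985;  exp(−rT) = exp(−0.009·0.1667) = 0.9985
P = 215·0.9985·N(-0.46) − 225·0.9985·N(-0.55) = 215·0.9985·0.3228 − 225·0.9985·0.2912 = 69.2979 − 65.4217 = 3.8762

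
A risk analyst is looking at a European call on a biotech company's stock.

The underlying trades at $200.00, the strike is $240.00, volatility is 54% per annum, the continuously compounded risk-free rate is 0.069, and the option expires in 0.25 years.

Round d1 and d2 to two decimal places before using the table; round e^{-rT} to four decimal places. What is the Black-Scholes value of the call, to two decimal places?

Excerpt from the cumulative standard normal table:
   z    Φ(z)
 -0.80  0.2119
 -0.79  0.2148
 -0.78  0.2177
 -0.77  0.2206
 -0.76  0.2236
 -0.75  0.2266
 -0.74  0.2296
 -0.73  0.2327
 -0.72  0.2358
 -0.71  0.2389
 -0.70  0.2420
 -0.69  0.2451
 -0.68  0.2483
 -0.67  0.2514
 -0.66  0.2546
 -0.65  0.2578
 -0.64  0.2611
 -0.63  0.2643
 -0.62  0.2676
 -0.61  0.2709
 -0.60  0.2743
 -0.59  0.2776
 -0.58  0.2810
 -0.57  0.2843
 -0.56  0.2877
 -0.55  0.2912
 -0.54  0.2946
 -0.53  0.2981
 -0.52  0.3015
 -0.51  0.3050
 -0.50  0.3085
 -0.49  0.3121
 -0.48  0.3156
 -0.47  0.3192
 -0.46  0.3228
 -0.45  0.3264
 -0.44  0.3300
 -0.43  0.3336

σ√T = 0.54 × 0.5000 = 0.2700
d₁ = [ln(200/240) + (0.069 + 0.54²/2)·0.25] / 0.2700 = [-0.1823 + 0.0537] / 0.2700 = -0.4764 → -0.48
d₂ = d₁ − σ√T = -0.4764 − 0.2700 = -0.7464 → -0.75
exp(−rT) = exp(−0.069·0.25) = 0.9829
C = 200·N(-0.48) − 240·0.9829·N(-0.75) = 200·0.3156 − 240·0.9829·0.2266 = 63.1200 − 53.4540 = 9.6660

$9.67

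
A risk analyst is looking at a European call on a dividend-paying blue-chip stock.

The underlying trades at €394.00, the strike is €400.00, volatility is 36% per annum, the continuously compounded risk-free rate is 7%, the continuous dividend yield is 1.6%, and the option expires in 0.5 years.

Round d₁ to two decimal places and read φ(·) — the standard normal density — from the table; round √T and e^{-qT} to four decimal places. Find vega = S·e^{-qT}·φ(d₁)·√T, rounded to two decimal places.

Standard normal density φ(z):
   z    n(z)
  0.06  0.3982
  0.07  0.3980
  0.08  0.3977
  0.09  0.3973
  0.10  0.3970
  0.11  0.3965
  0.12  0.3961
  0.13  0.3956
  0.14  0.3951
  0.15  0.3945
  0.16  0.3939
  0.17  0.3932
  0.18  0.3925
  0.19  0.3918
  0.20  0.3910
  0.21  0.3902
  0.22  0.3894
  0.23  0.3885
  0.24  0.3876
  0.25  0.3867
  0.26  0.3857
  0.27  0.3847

T = 0.5;  σ√T = 0.2546
d₁ = [ln(394/400) + (0.07 − 0.016 + ½·0.36²)·0.5] / (σ√T) = (-0.0151 + 0.0594) / 0.2546 = 0.1740 which rounds to 0.17
√T = √0.5 = 0.7071
φ(d₁) = φ(0.17) = 0.3932
e^(−qT) = e^(−0.016·0.5) = 0.9920
vega = S·e^(−qT)·φ(d₁)·√T = 394·0.9920·0.3932·0.7071 = 108.6681

108.67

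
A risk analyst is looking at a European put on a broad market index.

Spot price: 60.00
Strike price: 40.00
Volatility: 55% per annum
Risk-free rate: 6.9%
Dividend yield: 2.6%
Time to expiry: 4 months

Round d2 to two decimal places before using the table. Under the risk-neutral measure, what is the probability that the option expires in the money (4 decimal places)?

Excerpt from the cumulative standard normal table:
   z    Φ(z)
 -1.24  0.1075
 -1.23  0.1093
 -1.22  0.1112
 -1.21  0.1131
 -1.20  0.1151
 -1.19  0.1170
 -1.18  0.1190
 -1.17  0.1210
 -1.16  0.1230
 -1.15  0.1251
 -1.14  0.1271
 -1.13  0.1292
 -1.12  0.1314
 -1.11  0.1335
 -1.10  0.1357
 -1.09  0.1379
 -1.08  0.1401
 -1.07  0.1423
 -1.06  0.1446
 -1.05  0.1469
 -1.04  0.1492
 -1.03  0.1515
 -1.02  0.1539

T = 0.3333;  σ√T = 0.3175
d₁ = [ln(60/40) + (0.069 − 0.026 + 0.55²/2)·0.3333] / 0.3175 = [0.4055 + 0.0648] / 0.3175 = 1.4808 which rounds to 1.48
d₂ = d₁ − σ√T = 1.4808 − 0.3175 = 1.1633 which rounds to 1.16
Risk-neutral Pr[S_T < K] = N(−d₂) = N(-1.16) = 0.1230

0.1230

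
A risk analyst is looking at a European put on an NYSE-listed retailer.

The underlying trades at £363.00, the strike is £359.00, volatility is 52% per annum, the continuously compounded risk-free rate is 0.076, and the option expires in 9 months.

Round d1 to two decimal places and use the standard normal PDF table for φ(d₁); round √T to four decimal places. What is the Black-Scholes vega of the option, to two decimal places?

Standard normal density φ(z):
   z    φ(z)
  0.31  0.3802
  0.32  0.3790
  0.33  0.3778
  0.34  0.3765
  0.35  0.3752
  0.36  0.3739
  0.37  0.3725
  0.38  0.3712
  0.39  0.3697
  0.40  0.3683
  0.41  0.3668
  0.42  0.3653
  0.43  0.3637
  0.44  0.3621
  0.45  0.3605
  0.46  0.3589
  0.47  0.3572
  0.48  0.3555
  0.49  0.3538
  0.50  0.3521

σ√T = 0.52·√0.75 = 0.4503
d₁ = [ln(363/359) + (0.076 + ½·0.52²)·0.75] / (σ√T) = (0.0111 + 0.1584) / 0.4503 = 0.3763 ≈ 0.38
√T = √0.75 = 0.8660
φ(d₁) = φ(0.38) = 0.3712
vega = S·φ(d₁)·√T = 363·0.3712·0.8660 = 116.6897
(The call has the same vega.)

116.69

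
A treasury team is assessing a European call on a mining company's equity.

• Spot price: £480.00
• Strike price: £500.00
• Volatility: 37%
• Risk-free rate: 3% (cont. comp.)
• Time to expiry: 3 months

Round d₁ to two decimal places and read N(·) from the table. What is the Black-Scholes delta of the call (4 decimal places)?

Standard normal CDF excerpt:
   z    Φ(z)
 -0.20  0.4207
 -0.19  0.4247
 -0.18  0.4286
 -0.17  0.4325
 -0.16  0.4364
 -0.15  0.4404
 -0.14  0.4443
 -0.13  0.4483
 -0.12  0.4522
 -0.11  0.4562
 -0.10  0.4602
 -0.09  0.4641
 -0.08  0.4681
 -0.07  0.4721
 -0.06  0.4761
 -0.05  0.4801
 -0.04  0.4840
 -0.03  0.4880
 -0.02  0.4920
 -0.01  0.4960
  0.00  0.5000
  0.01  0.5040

0.4641

σ√T = 0.37 × 0.5000 = 0.1850
ln(S/K) + (r + σ²/2)T = ln(480/500) + (0.03 + 0.37²/2)·0.25 = -0.0408 + 0.0246 = -0.0162
d₁ = -0.0162 / 0.1850 = -0.0876 which rounds to -0.09
N(d₁) = N(-0.09) = 0.4641
Δ_call = N(d₁) = 0.4641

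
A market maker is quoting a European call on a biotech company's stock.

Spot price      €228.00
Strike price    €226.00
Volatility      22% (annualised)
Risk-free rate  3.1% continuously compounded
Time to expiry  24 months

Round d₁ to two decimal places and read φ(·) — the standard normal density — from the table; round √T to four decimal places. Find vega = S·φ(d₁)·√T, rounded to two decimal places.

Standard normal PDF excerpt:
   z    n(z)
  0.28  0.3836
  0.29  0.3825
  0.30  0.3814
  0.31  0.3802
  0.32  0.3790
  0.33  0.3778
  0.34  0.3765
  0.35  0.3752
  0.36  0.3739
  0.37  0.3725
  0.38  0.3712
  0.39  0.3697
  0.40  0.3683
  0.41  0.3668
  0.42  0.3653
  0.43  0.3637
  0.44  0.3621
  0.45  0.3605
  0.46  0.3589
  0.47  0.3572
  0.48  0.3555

σ√T = 0.22·√2 = 0.3111
d₁ = [ln(228/226) + (0.031 + ½·0.22²)·2] / (σ√T) = (0.0088 + 0.1104) / 0.3111 = 0.3832 ⇒ 0.38
√T = √2 = 1.4142
φ(d₁) = φ(0.38) = 0.3712
vega = S·φ(d₁)·√T = 228·0.3712·1.4142 = 119.6888

119.69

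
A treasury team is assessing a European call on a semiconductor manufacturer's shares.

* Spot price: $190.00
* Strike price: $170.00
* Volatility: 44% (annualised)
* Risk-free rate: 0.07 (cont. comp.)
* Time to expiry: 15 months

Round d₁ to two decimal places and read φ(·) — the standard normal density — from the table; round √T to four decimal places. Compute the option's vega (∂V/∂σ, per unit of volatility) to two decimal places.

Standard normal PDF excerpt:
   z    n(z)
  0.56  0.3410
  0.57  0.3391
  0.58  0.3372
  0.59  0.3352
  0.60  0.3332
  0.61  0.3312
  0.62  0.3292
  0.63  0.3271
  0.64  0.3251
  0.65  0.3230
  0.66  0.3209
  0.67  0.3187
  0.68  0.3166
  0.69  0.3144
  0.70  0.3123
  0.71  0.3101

σ√T = 0.44 × 1.1180 = 0.4919
ln(S/K) + (r + σ²/2)T = ln(190/170) + (0.07 + 0.44²/2)·1.25 = 0.1112 + 0.2085 = 0.3197
d₁ = 0.3197 / 0.4919 = 0.6499 ≈ 0.65
√T = √1.25 = 1.1180
φ(d₁) = φ(0.65) = 0.3230
vega = S·φ(d₁)·√T = 190·0.3230·1.1180 = 68.6117

68.61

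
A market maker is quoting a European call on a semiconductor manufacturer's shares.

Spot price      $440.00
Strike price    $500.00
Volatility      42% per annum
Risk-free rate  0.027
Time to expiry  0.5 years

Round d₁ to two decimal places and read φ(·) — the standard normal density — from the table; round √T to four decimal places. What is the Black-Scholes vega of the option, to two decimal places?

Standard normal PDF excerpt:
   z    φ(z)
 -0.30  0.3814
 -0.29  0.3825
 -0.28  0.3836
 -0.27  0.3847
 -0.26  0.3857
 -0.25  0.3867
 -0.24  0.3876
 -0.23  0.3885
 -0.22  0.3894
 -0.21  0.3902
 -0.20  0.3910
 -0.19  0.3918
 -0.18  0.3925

T = 0.5;  σ√T = 0.2970
ln(S/K) + (r + σ²/2)T = ln(440/500) + (0.027 + 0.42²/2)·0.5 = -0.1278 + 0.0576 = -0.0702
d₁ = -0.0702 / 0.2970 = -0.2365 which rounds to -0.24
√T = √0.5 = 0.7071
φ(d₁) = φ(-0.24) = 0.3876
vega = S·φ(d₁)·√T = 440·0.3876·0.7071 = 120.5917
(The put has the same vega.)

120.59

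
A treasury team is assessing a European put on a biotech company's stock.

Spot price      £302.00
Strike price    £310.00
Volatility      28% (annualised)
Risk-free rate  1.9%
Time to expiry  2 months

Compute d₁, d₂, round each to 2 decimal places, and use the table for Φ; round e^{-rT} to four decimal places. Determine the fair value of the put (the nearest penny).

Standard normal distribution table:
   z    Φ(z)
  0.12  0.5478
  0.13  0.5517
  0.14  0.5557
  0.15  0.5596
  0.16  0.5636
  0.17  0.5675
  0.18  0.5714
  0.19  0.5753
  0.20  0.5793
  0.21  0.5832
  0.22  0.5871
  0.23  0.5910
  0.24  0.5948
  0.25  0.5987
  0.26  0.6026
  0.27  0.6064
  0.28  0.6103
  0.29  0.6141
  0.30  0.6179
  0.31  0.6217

£18.39

σ√T = 0.28 × 0.4082 = 0.1143
d₁ = [ln(302/310) + (0.019 + 0.28²/2)·0.1667] / 0.1143 = [-0.0261 + 0.0097] / 0.1143 = -0.1439 ≈ -0.14
d₂ = d₁ − σ√T = -0.1439 − 0.1143 = -0.2582 ≈ -0.26
e^(−rT) = e^(−0.019·0.1667) = 0.9968
N(−d₂) = N(0.26) = 0.6026;  N(−d₁) = N(0.14) = 0.5557
P = 310·0.9968·0.6026 − 302·0.5557 = 186.2082 − 167.8214 = 18.3868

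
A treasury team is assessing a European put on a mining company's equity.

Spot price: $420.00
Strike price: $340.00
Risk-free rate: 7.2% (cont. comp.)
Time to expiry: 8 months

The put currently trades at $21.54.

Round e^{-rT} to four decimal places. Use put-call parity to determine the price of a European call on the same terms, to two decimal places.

$117.49

e^(−rT) = e^(−0.072·0.6667) = 0.9531
Put-call parity: C − P = S − K·e^(−rT) = 420 − 340·0.9531 = 420 − 324.0540 = 95.9460
C = P + (C − P) = 21.54 + (95.9460) = 117.4860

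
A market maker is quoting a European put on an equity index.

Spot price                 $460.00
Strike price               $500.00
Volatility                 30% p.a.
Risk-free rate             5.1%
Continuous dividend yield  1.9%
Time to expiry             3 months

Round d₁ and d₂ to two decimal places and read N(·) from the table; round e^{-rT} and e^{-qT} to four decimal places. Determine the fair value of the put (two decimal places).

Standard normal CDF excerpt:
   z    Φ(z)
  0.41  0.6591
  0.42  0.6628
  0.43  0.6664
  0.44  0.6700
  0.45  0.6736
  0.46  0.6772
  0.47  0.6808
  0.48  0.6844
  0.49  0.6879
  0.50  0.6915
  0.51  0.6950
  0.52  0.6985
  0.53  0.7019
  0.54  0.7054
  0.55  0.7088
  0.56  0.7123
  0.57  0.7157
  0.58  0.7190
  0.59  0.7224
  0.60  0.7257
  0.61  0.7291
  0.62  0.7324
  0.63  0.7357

$49.83

σ√T = 0.3 × 0.5000 = 0.1500
ln(S/K) + (r − q + σ²/2)T = ln(460/500) + (0.051 − 0.019 + 0.3²/2)·0.25 = -0.0834 + 0.0192 = -0.0641
d₁ = -0.0641 / 0.1500 = -0.4275 which rounds to -0.43
d₂ = d₁ − σ√T = -0.4275 − 0.1500 = -0.5775 which rounds to -0.58
exp(−qT) = exp(−0.019·0.25) = 0.9953;  exp(−rT) = exp(−0.051·0.25) = 0.9873
N(−d₂) = N(0.58) = 0.7190;  N(−d₁) = N(0.43) = 0.6664
P = 500·0.9873·0.7190 − 460·0.9953·0.6664 = 354.9343 − 305.1032 = 49.8311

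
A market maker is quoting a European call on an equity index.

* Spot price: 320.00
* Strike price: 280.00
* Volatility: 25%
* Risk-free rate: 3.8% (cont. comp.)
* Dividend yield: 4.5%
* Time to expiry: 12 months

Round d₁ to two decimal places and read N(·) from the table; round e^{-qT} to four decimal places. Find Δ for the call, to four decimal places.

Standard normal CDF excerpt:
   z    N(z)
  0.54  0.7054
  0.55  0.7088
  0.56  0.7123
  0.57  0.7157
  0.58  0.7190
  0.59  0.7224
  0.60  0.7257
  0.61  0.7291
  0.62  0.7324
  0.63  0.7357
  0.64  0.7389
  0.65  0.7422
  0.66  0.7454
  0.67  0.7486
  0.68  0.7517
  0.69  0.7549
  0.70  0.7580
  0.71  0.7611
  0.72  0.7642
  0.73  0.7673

σ√T = 0.25 × 1.0000 = 0.2500
d₁ = [ln(320/280) + (0.038 − 0.045 + 0.25²/2)·1] / 0.2500 = [0.1335 + 0.0243] / 0.2500 = 0.6311 → 0.63
N(d₁) = N(0.63) = 0.7357
Δ_call = exp(−qT)·N(d₁) = 0.9560·0.7357 = 0.7033

0.7033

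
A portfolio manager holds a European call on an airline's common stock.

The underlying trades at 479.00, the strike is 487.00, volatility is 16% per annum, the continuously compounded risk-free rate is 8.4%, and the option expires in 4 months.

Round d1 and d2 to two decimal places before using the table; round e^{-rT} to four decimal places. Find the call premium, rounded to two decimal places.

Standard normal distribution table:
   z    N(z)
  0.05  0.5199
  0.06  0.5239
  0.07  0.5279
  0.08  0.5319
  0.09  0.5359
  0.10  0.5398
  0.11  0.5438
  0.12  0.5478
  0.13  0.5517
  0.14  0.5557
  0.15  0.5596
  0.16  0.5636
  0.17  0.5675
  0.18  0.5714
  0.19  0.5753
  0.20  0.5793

σ√T = 0.16·√0.3333 = 0.0924
d₁ = [ln(479/487) + (0.084 + 0.16²/2)·0.3333] / 0.0924 = [-0.0166 + 0.0323] / 0.0924 = 0.1700 ≈ 0.17
d₂ = d₁ − σ√T = 0.1700 − 0.0924 = 0.0776 ≈ 0.08
exp(−rT) = exp(−0.084·0.3333) = 0.9724
N(d₁) = N(0.17) = 0.5675;  N(d₂) = N(0.08) = 0.5319
C = 479·0.5675 − 487·0.9724·0.5319 = 271.8325 − 251.8859 = 19.9466

19.95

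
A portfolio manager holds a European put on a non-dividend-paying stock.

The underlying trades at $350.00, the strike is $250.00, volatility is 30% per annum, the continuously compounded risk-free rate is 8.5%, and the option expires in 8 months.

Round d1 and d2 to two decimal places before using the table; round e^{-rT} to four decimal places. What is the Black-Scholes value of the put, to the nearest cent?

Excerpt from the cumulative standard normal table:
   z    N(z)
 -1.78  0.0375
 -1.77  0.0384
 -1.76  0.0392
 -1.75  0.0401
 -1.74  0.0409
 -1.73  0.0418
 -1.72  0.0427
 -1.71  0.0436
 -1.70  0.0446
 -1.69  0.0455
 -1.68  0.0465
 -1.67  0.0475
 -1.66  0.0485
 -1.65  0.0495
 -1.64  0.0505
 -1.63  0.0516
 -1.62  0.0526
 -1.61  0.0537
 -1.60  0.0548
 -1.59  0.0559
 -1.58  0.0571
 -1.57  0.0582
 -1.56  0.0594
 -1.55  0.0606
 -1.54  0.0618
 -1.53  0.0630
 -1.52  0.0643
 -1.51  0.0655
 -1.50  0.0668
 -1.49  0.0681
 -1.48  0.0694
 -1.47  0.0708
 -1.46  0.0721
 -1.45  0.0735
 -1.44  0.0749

T = 0.6667;  σ√T = 0.2449
d₁ = [ln(350/250) + (0.085 + ½·0.3²)·0.6667] / (σ√T) = (0.3365 + 0.0867) / 0.2449 = 1.7275 ⇒ 1.73
d₂ = 1.7275 − 0.2449 = 1.4825 ⇒ 1.48
exp(−rT) = exp(−0.085·0.6667) = 0.9449
N(−d₂) = N(-1.48) = 0.0694;  N(−d₁) = N(-1.73) = 0.0418
P = 250·0.9449·0.0694 − 350·0.0418 = 16.3940 − 14.6300 = 1.7640

$1.76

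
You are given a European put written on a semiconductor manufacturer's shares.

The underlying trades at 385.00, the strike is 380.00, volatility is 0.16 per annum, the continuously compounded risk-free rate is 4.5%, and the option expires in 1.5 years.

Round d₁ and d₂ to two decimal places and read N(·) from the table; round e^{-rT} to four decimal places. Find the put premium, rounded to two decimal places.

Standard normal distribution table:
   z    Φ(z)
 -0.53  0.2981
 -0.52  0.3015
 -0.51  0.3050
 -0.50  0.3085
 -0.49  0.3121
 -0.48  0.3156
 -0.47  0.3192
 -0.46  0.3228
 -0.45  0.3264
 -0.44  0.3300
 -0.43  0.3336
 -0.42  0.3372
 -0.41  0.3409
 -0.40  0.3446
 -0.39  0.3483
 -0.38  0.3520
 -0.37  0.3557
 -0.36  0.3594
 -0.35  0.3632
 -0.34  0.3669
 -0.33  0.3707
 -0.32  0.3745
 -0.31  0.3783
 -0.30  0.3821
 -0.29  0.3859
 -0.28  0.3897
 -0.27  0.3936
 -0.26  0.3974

16.94

σ√T = 0.16·√1.5 = 0.1960
d₁ = [ln(385/380) + (0.045 + 0.16²/2)·1.5] / 0.1960 = [0.0131 + 0.0867] / 0.1960 = 0.5091 → 0.51
d₂ = d₁ − σ√T = 0.5091 − 0.1960 = 0.3132 → 0.31
exp(−rT) = exp(−0.045·1.5) = 0.9347
P = 380·0.9347·N(-0.31) − 385·N(-0.51) = 380·0.9347·0.3783 − 385·0.3050 = 134.3669 − 117.4250 = 16.9419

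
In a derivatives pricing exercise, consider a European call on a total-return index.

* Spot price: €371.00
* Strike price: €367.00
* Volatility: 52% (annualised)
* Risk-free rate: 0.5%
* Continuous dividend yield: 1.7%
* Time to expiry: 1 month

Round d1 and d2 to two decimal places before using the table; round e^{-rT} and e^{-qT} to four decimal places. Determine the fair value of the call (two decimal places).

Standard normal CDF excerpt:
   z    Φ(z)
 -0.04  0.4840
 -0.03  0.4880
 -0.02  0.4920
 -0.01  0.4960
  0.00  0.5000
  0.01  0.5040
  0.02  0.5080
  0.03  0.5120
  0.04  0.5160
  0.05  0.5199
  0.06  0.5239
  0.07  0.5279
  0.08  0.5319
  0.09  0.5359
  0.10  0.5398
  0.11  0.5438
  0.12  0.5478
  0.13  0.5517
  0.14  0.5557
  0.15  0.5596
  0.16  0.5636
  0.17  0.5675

€23.92

σ√T = 0.52 × 0.2887 = 0.1501
ln(S/K) + (r − q + σ²/2)T = ln(371/367) + (0.005 − 0.017 + 0.52²/2)·0.08333 = 0.0108 + 0.0103 = 0.0211
d₁ = 0.0211 / 0.1501 = 0.1406 ⇒ 0.14
d₂ = d₁ − σ√T = 0.1406 − 0.1501 = -0.0095 ⇒ -0.01
e^(−qT) = e^(−0.017·0.08333) = 0.9986;  e^(−rT) = e^(−0.005·0.08333) = 0.9996
N(d₁) = N(0.14) = 0.5557;  N(d₂) = N(-0.01) = 0.4960
C = 371·0.9986·0.5557 − 367·0.9996·0.4960 = 205.8761 − 181.9592 = 23.9169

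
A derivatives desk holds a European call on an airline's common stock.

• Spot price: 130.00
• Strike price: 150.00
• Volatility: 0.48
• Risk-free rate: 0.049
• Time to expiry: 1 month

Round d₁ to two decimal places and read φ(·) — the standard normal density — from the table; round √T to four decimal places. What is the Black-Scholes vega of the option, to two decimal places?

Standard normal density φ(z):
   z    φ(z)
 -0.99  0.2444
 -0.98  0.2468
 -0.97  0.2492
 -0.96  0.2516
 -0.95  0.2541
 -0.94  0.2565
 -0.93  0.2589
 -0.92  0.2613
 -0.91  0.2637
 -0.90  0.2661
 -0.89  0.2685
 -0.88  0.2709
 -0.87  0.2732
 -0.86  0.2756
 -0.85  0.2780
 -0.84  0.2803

9.72

T = 0.08333;  σ√T = 0.1386
d₁ = [ln(130/150) + (0.049 + 0.48²/2)·0.08333] / 0.1386 = [-0.1431 + 0.0137] / 0.1386 = -0.9340 → -0.93
√T = √0.08333 = 0.2887
φ(d₁) = φ(-0.93) = 0.2589
vega = S·φ(d₁)·√T = 130·0.2589·0.2887 = 9.7168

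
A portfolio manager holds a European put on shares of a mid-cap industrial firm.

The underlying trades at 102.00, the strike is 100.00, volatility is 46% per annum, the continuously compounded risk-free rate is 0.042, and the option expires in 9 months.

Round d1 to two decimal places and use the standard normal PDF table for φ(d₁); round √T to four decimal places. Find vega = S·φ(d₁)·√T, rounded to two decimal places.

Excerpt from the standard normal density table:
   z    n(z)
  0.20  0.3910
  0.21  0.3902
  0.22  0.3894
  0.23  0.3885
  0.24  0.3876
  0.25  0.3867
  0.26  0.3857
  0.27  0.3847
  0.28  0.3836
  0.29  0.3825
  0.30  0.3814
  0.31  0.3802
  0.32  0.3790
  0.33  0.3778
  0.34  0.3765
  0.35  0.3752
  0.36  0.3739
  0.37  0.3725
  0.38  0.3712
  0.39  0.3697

σ√T = 0.46·√0.75 = 0.3984
ln(S/K) + (r + σ²/2)T = ln(102/100) + (0.042 + 0.46²/2)·0.75 = 0.0198 + 0.1109 = 0.1307
d₁ = 0.1307 / 0.3984 = 0.3280 ≈ 0.33
√T = √0.75 = 0.8660
φ(d₁) = φ(0.33) = 0.3778
vega = S·φ(d₁)·√T = 102·0.3778·0.8660 = 33.3718
(Vega is the same for a European call and put with the same parameters.)

33.37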